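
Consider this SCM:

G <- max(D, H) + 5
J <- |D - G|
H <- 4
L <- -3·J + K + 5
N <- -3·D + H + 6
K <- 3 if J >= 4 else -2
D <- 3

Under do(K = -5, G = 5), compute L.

Under do(K = -5, G = 5), each intervened variable's structural equation is replaced by its fixed value.
J = |D - G|  [with D=3, G=5]  = 2
L = -3·J + K + 5  [with J=2, K=-5]  = -6

-6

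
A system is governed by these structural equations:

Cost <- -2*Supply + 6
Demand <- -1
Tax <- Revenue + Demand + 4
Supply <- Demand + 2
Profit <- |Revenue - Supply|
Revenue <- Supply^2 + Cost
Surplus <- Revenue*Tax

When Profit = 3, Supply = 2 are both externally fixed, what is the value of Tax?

The joint intervention fixes Profit = 3, Supply = 2, removing each variable's own equation.
Cost = -2*Supply + 6  [with Supply=2]  = 2
Revenue = Supply^2 + Cost  [with Supply=2, Cost=2]  = 6
Tax = Revenue + Demand + 4  [with Revenue=6, Demand=-1]  = 9

9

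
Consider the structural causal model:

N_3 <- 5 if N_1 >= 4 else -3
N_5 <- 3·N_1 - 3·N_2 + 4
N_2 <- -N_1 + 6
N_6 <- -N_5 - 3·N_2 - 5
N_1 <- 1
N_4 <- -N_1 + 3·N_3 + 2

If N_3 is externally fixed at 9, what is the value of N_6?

-12

The intervention breaks the incoming arrows to N_3: N_3 <- 5 if N_1 >= 4 else -3 no longer applies, and N_3 = 9.
No directed path runs from N_3 to N_6, so N_6 keeps its natural value.
N_2 = -N_1 + 6  [with N_1=1]  = 5
N_5 = 3·N_1 - 3·N_2 + 4  [with N_1=1, N_2=5]  = -8
N_6 = -N_5 - 3·N_2 - 5  [with N_5=-8, N_2=5]  = -12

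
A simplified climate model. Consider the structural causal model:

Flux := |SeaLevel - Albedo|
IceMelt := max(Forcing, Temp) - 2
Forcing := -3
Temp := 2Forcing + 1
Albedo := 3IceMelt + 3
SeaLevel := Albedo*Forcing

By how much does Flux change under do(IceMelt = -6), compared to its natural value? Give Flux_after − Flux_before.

The intervention breaks the incoming arrows to IceMelt: IceMelt := max(Forcing, Temp) - 2 no longer applies, and IceMelt = -6.
Albedo = 3IceMelt + 3  [with IceMelt=-6]  = -15
SeaLevel = Albedo*Forcing  [with Albedo=-15, Forcing=-3]  = 45
Flux = |SeaLevel - Albedo|  [with SeaLevel=45, Albedo=-15]  = 60
Without intervention: Temp = 2Forcing + 1  [with Forcing=-3]  = -5; IceMelt = max(Forcing, Temp) - 2  [with Forcing=-3, Temp=-5]  = -5; Albedo = 3IceMelt + 3  [with IceMelt=-5]  = -12; SeaLevel = Albedo*Forcing  [with Albedo=-12, Forcing=-3]  = 36; Flux = |SeaLevel - Albedo|  [with SeaLevel=36, Albedo=-12]  = 48.
Change = 60 − 48 = 12.

12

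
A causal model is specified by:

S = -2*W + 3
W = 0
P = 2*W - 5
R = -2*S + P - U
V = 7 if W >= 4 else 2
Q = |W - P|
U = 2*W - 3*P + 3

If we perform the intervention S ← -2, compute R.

-19

do(S=-2) replaces the equation S = -2*W + 3 with the constant S = -2.
P = 2*W - 5  [with W=0]  = -5
U = 2*W - 3*P + 3  [with W=0, P=-5]  = 18
R = -2*S + P - U  [with S=-2, P=-5, U=18]  = -19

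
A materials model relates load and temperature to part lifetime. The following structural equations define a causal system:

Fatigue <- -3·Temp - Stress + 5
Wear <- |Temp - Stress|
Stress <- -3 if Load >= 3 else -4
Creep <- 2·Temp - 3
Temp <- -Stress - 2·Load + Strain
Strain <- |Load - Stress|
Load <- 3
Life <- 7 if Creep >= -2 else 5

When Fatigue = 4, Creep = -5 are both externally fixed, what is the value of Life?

5

Under do(Fatigue = 4, Creep = -5), each intervened variable's structural equation is replaced by its fixed value.
Life = 7 if Creep >= -2 else 5  [with Creep=-5]  = 5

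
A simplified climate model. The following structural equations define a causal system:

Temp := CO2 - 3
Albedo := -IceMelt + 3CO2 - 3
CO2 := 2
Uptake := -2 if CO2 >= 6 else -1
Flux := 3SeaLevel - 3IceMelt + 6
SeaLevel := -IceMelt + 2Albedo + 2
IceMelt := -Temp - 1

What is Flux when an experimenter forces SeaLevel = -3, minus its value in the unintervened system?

-33

The intervention breaks the incoming arrows to SeaLevel: SeaLevel := -IceMelt + 2Albedo + 2 no longer applies, and SeaLevel = -3.
Temp = CO2 - 3  [with CO2=2]  = -1
IceMelt = -Temp - 1  [with Temp=-1]  = 0
Flux = 3SeaLevel - 3IceMelt + 6  [with SeaLevel=-3, IceMelt=0]  = -3
Without intervention: Temp = CO2 - 3  [with CO2=2]  = -1; IceMelt = -Temp - 1  [with Temp=-1]  = 0; Albedo = -IceMelt + 3CO2 - 3  [with IceMelt=0, CO2=2]  = 3; SeaLevel = -IceMelt + 2Albedo + 2  [with IceMelt=0, Albedo=3]  = 8; Flux = 3SeaLevel - 3IceMelt + 6  [with SeaLevel=8, IceMelt=0]  = 30.
Change = -3 − 30 = -33.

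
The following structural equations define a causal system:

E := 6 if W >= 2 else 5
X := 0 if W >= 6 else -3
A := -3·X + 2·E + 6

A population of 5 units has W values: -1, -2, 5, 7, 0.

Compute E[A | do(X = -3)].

25.8

do(X=-3) breaks X's dependence on W. With X=-3 fixed, A across the units is 25, 25, 27, 27, 25, mean 25.8.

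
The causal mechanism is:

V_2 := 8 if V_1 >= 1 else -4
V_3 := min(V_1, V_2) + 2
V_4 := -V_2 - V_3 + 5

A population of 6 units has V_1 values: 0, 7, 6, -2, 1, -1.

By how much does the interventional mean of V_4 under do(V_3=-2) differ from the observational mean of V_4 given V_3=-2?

-6

The intervention sets V_3=-2 in all 6 units regardless of V_1. Recomputing V_4 per unit gives 11, -1, -1, 11, -1, 11; average 5.
Conditioning on V_3=-2 selects the 3 unit(s) with V_1 ∈ {0, -2, -1}. Their V_4 values: 11, 11, 11. Mean = 11.
Difference = 5 − 11 = -6.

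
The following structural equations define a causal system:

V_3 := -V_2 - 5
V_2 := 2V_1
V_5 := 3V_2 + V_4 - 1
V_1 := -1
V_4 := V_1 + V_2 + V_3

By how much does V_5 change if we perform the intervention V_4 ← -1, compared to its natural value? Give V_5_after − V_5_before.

5

Intervening sets V_4 = -1 and removes its equation (V_4 := V_1 + V_2 + V_3).
V_2 = 2V_1  [with V_1=-1]  = -2
V_5 = 3V_2 + V_4 - 1  [with V_2=-2, V_4=-1]  = -8
Without intervention: V_2 = 2V_1  [with V_1=-1]  = -2; V_3 = -V_2 - 5  [with V_2=-2]  = -3; V_4 = V_1 + V_2 + V_3  [with V_1=-1, V_2=-2, V_3=-3]  = -6; V_5 = 3V_2 + V_4 - 1  [with V_2=-2, V_4=-6]  = -13.
Change = -8 − (-13) = 5.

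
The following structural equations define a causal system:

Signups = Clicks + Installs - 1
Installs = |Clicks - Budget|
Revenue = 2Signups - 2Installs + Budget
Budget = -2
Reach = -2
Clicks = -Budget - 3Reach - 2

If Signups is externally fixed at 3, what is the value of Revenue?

-12

The intervention breaks the incoming arrows to Signups: Signups = Clicks + Installs - 1 no longer applies, and Signups = 3.
Clicks = -Budget - 3Reach - 2  [with Budget=-2, Reach=-2]  = 6
Installs = |Clicks - Budget|  [with Clicks=6, Budget=-2]  = 8
Revenue = 2Signups - 2Installs + Budget  [with Signups=3, Installs=8, Budget=-2]  = -12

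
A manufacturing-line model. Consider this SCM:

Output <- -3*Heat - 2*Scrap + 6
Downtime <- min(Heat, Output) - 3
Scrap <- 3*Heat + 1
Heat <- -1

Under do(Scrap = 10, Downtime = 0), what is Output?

-11

The joint intervention fixes Scrap = 10, Downtime = 0, removing each variable's own equation.
Output = -3*Heat - 2*Scrap + 6  [with Heat=-1, Scrap=10]  = -11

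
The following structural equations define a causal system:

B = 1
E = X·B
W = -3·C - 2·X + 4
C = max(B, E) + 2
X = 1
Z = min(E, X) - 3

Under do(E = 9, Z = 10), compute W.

-31

Setting E = 9, Z = 10 by intervention discards those variables' equations.
C = max(B, E) + 2  [with B=1, E=9]  = 11
W = -3·C - 2·X + 4  [with C=11, X=1]  = -31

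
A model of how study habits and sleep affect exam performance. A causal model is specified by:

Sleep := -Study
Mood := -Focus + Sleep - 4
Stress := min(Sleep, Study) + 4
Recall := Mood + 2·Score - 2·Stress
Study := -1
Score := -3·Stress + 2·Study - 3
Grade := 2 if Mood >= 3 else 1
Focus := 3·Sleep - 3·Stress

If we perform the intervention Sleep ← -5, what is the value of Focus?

Under do(Sleep=-5), the mechanism Sleep := -Study is discarded; Sleep is fixed at -5.
Stress = min(Sleep, Study) + 4  [with Sleep=-5, Study=-1]  = -1
Focus = 3·Sleep - 3·Stress  [with Sleep=-5, Stress=-1]  = -12

-12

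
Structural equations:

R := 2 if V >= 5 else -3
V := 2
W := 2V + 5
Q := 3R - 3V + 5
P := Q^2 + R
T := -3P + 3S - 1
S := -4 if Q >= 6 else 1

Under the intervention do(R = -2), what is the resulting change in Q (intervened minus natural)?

3

The intervention breaks the incoming arrows to R: R := 2 if V >= 5 else -3 no longer applies, and R = -2.
Q = 3R - 3V + 5  [with R=-2, V=2]  = -7
Without intervention: R = 2 if V >= 5 else -3  [with V=2]  = -3; Q = 3R - 3V + 5  [with R=-3, V=2]  = -10.
Change = -7 − (-10) = 3.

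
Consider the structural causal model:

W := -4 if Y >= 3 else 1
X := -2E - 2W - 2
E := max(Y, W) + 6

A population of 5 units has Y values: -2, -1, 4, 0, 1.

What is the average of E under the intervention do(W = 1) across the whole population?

Under do(W=1), W's equation is replaced by W=1 for every unit. Per-unit E: 7, 7, 10, 7, 7. Mean = 7.6.

7.6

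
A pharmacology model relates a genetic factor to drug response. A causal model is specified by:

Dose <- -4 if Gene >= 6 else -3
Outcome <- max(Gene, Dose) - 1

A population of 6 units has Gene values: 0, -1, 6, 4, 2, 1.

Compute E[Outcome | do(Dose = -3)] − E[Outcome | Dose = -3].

0.8

The intervention sets Dose=-3 in all 6 units regardless of Gene. Recomputing Outcome per unit gives -1, -2, 5, 3, 1, 0; average 1.
Observing Dose=-3 restricts to units where Dose's equation naturally yields -3: Gene ∈ {0, -1, 4, 2, 1}. In that subpopulation Outcome = -1, -2, 3, 1, 0, mean 0.2.
Difference = 1 − 0.2 = 0.8.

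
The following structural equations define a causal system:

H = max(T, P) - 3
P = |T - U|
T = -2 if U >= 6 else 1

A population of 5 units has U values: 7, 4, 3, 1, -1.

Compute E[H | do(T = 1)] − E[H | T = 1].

0.8

do(T=1) breaks T's dependence on U. With T=1 fixed, H across the units is 3, 0, -1, -2, -1, mean -0.2.
Conditioning on T=1 selects the 4 unit(s) with U ∈ {4, 3, 1, -1}. Their H values: 0, -1, -2, -1. Mean = -1.
Difference = -0.2 − (-1) = 0.8.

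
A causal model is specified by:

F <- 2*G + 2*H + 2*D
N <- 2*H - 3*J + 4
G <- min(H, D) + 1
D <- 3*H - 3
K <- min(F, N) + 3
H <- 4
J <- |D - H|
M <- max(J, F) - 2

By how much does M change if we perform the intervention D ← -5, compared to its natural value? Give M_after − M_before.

-27

do(D=-5) replaces the equation D <- 3*H - 3 with the constant D = -5.
J = |D - H|  [with D=-5, H=4]  = 9
G = min(H, D) + 1  [with H=4, D=-5]  = -4
F = 2*G + 2*H + 2*D  [with G=-4, H=4, D=-5]  = -10
M = max(J, F) - 2  [with J=9, F=-10]  = 7
Without intervention: D = 3*H - 3  [with H=4]  = 9; J = |D - H|  [with D=9, H=4]  = 5; G = min(H, D) + 1  [with H=4, D=9]  = 5; F = 2*G + 2*H + 2*D  [with G=5, H=4, D=9]  = 36; M = max(J, F) - 2  [with J=5, F=36]  = 34.
Change = 7 − 34 = -27.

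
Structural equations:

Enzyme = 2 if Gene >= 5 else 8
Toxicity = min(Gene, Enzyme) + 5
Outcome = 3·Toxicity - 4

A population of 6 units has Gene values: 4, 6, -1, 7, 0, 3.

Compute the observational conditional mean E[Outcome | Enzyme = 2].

Conditioning on Enzyme=2 selects the 2 unit(s) with Gene ∈ {6, 7}. Their Outcome values: 17, 17. Mean = 17.

17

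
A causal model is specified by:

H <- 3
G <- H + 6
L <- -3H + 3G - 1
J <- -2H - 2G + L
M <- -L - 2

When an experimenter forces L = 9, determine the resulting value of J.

The intervention breaks the incoming arrows to L: L <- -3H + 3G - 1 no longer applies, and L = 9.
G = H + 6  [with H=3]  = 9
J = -2H - 2G + L  [with H=3, G=9, L=9]  = -15

-15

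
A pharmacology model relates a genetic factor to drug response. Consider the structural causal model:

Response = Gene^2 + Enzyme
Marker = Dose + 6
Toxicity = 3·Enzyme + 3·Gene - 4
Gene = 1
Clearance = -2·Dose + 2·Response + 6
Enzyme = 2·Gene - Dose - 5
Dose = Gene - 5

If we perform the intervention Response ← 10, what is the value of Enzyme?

1

do(Response=10) replaces the equation Response = Gene^2 + Enzyme with the constant Response = 10.
Enzyme is not downstream of the intervention, so its value is determined by the original equations.
Dose = Gene - 5  [with Gene=1]  = -4
Enzyme = 2·Gene - Dose - 5  [with Gene=1, Dose=-4]  = 1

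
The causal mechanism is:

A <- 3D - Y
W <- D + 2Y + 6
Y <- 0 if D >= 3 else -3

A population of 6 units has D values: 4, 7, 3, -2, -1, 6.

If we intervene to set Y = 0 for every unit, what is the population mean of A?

8.5

Every unit gets Y=0 under the intervention. A values become 12, 21, 9, -6, -3, 18; E[A|do(Y=0)] = 8.5.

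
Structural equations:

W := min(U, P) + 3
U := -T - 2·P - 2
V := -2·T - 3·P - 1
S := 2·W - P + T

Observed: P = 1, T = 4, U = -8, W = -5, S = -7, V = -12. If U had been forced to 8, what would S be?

do(U=8) replaces the equation U := -T - 2·P - 2 with the constant U = 8.
W = min(U, P) + 3  [with U=8, P=1]  = 4
S = 2·W - P + T  [with W=4, P=1, T=4]  = 11

11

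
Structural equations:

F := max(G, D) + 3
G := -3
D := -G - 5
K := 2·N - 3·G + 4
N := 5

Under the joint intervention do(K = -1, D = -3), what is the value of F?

0

The joint intervention fixes K = -1, D = -3, removing each variable's own equation.
F = max(G, D) + 3  [with G=-3, D=-3]  = 0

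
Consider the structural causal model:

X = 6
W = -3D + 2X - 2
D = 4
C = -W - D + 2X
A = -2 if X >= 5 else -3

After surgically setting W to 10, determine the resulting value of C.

Intervening sets W = 10 and removes its equation (W = -3D + 2X - 2).
C = -W - D + 2X  [with W=10, D=4, X=6]  = -2

-2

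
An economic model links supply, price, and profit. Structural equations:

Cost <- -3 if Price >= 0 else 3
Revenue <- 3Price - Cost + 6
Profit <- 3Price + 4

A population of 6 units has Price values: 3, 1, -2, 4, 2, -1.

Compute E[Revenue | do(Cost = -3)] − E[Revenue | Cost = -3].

-4

Every unit gets Cost=-3 under the intervention. Revenue values become 18, 12, 3, 21, 15, 6; E[Revenue|do(Cost=-3)] = 12.5.
E[Revenue|Cost=-3] averages over only the 4 units with Cost=-3 (Price = 3, 1, 4, 2): Revenue = 18, 12, 21, 15, mean 16.5.
Difference = 12.5 − 16.5 = -4.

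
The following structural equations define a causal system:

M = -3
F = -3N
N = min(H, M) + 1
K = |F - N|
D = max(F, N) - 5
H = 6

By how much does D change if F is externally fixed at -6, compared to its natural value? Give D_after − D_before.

Intervening sets F = -6 and removes its equation (F = -3N).
N = min(H, M) + 1  [with H=6, M=-3]  = -2
D = max(F, N) - 5  [with F=-6, N=-2]  = -7
Without intervention: N = min(H, M) + 1  [with H=6, M=-3]  = -2; F = -3N  [with N=-2]  = 6; D = max(F, N) - 5  [with F=6, N=-2]  = 1.
Change = -7 − 1 = -8.

-8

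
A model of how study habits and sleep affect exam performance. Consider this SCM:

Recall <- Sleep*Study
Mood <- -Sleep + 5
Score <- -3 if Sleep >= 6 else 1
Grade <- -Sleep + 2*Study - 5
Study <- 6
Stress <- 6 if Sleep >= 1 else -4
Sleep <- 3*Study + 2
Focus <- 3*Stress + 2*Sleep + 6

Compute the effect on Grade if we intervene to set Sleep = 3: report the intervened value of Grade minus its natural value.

17

do(Sleep=3) replaces the equation Sleep <- 3*Study + 2 with the constant Sleep = 3.
Grade = -Sleep + 2*Study - 5  [with Sleep=3, Study=6]  = 4
Without intervention: Sleep = 3*Study + 2  [with Study=6]  = 20; Grade = -Sleep + 2*Study - 5  [with Sleep=20, Study=6]  = -13.
Change = 4 − (-13) = 17.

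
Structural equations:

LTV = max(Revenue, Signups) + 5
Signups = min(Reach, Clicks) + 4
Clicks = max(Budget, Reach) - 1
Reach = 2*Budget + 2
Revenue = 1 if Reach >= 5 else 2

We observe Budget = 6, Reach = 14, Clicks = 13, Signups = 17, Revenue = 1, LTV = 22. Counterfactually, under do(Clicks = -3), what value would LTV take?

6

The intervention breaks the incoming arrows to Clicks: Clicks = max(Budget, Reach) - 1 no longer applies, and Clicks = -3.
Reach = 2*Budget + 2  [with Budget=6]  = 14
Signups = min(Reach, Clicks) + 4  [with Reach=14, Clicks=-3]  = 1
Revenue = 1 if Reach >= 5 else 2  [with Reach=14]  = 1
LTV = max(Revenue, Signups) + 5  [with Revenue=1, Signups=1]  = 6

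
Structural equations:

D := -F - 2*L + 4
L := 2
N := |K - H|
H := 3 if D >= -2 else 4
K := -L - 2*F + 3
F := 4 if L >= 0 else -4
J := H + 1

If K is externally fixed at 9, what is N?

5

The intervention breaks the incoming arrows to K: K := -L - 2*F + 3 no longer applies, and K = 9.
F = 4 if L >= 0 else -4  [with L=2]  = 4
D = -F - 2*L + 4  [with F=4, L=2]  = -4
H = 3 if D >= -2 else 4  [with D=-4]  = 4
N = |K - H|  [with K=9, H=4]  = 5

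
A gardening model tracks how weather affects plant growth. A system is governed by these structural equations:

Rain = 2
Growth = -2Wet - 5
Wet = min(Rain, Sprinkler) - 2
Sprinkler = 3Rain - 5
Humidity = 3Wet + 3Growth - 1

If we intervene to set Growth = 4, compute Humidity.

8

Intervening sets Growth = 4 and removes its equation (Growth = -2Wet - 5).
Sprinkler = 3Rain - 5  [with Rain=2]  = 1
Wet = min(Rain, Sprinkler) - 2  [with Rain=2, Sprinkler=1]  = -1
Humidity = 3Wet + 3Growth - 1  [with Wet=-1, Growth=4]  = 8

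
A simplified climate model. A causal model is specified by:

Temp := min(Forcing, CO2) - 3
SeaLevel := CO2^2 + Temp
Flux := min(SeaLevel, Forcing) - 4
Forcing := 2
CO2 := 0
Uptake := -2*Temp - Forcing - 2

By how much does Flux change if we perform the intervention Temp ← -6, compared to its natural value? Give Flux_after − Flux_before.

-3

do(Temp=-6) replaces the equation Temp := min(Forcing, CO2) - 3 with the constant Temp = -6.
SeaLevel = CO2^2 + Temp  [with CO2=0, Temp=-6]  = -6
Flux = min(SeaLevel, Forcing) - 4  [with SeaLevel=-6, Forcing=2]  = -10
Without intervention: Temp = min(Forcing, CO2) - 3  [with Forcing=2, CO2=0]  = -3; SeaLevel = CO2^2 + Temp  [with CO2=0, Temp=-3]  = -3; Flux = min(SeaLevel, Forcing) - 4  [with SeaLevel=-3, Forcing=2]  = -7.
Change = -10 − (-7) = -3.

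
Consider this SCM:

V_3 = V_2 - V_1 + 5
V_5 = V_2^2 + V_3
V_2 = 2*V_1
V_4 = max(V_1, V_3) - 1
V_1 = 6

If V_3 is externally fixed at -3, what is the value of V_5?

141

do(V_3=-3) replaces the equation V_3 = V_2 - V_1 + 5 with the constant V_3 = -3.
V_2 = 2*V_1  [with V_1=6]  = 12
V_5 = V_2^2 + V_3  [with V_2=12, V_3=-3]  = 141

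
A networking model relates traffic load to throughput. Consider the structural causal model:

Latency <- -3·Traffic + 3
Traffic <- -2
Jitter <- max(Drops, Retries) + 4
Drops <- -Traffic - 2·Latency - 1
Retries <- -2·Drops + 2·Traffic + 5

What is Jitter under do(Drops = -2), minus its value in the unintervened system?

do(Drops=-2) replaces the equation Drops <- -Traffic - 2·Latency - 1 with the constant Drops = -2.
Retries = -2·Drops + 2·Traffic + 5  [with Drops=-2, Traffic=-2]  = 5
Jitter = max(Drops, Retries) + 4  [with Drops=-2, Retries=5]  = 9
Without intervention: Latency = -3·Traffic + 3  [with Traffic=-2]  = 9; Drops = -Traffic - 2·Latency - 1  [with Traffic=-2, Latency=9]  = -17; Retries = -2·Drops + 2·Traffic + 5  [with Drops=-17, Traffic=-2]  = 35; Jitter = max(Drops, Retries) + 4  [with Drops=-17, Retries=35]  = 39.
Change = 9 − 39 = -30.

-30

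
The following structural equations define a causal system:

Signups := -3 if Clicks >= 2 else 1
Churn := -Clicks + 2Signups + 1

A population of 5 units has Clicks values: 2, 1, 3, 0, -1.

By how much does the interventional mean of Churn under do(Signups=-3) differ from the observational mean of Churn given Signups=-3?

1.5

Under do(Signups=-3), Signups's equation is replaced by Signups=-3 for every unit. Per-unit Churn: -7, -6, -8, -5, -4. Mean = -6.
E[Churn|Signups=-3] averages over only the 2 units with Signups=-3 (Clicks = 2, 3): Churn = -7, -8, mean -7.5.
Difference = -6 − (-7.5) = 1.5.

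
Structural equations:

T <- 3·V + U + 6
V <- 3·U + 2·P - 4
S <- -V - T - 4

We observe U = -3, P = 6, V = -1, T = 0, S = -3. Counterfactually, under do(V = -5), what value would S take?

do(V=-5) replaces the equation V <- 3·U + 2·P - 4 with the constant V = -5.
T = 3·V + U + 6  [with V=-5, U=-3]  = -12
S = -V - T - 4  [with V=-5, T=-12]  = 13

13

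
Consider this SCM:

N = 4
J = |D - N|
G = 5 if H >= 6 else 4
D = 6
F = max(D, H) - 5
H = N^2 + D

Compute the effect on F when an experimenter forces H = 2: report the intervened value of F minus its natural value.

-16

The intervention breaks the incoming arrows to H: H = N^2 + D no longer applies, and H = 2.
F = max(D, H) - 5  [with D=6, H=2]  = 1
Without intervention: H = N^2 + D  [with N=4, D=6]  = 22; F = max(D, H) - 5  [with D=6, H=22]  = 17.
Change = 1 − 17 = -16.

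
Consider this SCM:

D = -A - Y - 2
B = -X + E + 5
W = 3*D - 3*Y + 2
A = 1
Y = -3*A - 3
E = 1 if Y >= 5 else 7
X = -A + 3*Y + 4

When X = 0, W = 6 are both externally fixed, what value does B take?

Setting X = 0, W = 6 by intervention discards those variables' equations.
Y = -3*A - 3  [with A=1]  = -6
E = 1 if Y >= 5 else 7  [with Y=-6]  = 7
B = -X + E + 5  [with X=0, E=7]  = 12

12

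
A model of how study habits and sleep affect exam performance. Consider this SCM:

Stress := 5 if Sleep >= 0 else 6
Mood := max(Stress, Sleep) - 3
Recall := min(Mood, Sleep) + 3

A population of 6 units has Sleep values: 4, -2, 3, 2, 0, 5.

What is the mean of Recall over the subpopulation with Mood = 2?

4.6

Conditioning on Mood=2 selects the 5 unit(s) with Sleep ∈ {4, 3, 2, 0, 5}. Their Recall values: 5, 5, 5, 3, 5. Mean = 4.6.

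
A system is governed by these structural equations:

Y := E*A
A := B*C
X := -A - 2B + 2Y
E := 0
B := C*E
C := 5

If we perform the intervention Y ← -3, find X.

-6

The intervention breaks the incoming arrows to Y: Y := E*A no longer applies, and Y = -3.
B = C*E  [with C=5, E=0]  = 0
A = B*C  [with B=0, C=5]  = 0
X = -A - 2B + 2Y  [with A=0, B=0, Y=-3]  = -6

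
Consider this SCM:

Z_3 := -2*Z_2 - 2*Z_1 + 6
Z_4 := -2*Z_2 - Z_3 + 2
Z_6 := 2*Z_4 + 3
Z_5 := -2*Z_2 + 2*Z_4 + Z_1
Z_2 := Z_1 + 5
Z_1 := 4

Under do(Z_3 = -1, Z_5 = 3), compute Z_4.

-15

The joint intervention fixes Z_3 = -1, Z_5 = 3, removing each variable's own equation.
Z_2 = Z_1 + 5  [with Z_1=4]  = 9
Z_4 = -2*Z_2 - Z_3 + 2  [with Z_2=9, Z_3=-1]  = -15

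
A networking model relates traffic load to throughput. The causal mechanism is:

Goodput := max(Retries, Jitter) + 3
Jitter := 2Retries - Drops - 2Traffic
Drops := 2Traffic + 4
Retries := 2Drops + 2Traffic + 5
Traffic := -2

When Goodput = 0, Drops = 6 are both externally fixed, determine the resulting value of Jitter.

24

Setting Goodput = 0, Drops = 6 by intervention discards those variables' equations.
Retries = 2Drops + 2Traffic + 5  [with Drops=6, Traffic=-2]  = 13
Jitter = 2Retries - Drops - 2Traffic  [with Retries=13, Drops=6, Traffic=-2]  = 24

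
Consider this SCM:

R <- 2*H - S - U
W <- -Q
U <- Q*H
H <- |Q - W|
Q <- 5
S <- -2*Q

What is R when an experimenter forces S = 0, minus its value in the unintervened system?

The intervention breaks the incoming arrows to S: S <- -2*Q no longer applies, and S = 0.
W = -Q  [with Q=5]  = -5
H = |Q - W|  [with Q=5, W=-5]  = 10
U = Q*H  [with Q=5, H=10]  = 50
R = 2*H - S - U  [with H=10, S=0, U=50]  = -30
Without intervention: W = -Q  [with Q=5]  = -5; H = |Q - W|  [with Q=5, W=-5]  = 10; U = Q*H  [with Q=5, H=10]  = 50; S = -2*Q  [with Q=5]  = -10; R = 2*H - S - U  [with H=10, S=-10, U=50]  = -20.
Change = -30 − (-20) = -10.

-10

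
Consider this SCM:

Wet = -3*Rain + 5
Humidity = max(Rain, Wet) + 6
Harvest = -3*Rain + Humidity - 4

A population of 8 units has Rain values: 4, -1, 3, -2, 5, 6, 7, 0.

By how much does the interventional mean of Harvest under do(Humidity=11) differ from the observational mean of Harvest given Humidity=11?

do(Humidity=11) breaks Humidity's dependence on Rain. With Humidity=11 fixed, Harvest across the units is -5, 10, -2, 13, -8, -11, -14, 7, mean -1.25.
Observing Humidity=11 restricts to units where Humidity's equation naturally yields 11: Rain ∈ {5, 0}. In that subpopulation Harvest = -8, 7, mean -0.5.
Difference = -1.25 − (-0.5) = -0.75.

-0.75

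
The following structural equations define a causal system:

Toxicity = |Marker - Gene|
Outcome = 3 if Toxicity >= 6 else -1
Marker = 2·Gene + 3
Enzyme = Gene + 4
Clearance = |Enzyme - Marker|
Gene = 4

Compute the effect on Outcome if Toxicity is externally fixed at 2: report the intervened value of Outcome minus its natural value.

Under do(Toxicity=2), the mechanism Toxicity = |Marker - Gene| is discarded; Toxicity is fixed at 2.
Outcome = 3 if Toxicity >= 6 else -1  [with Toxicity=2]  = -1
Without intervention: Marker = 2·Gene + 3  [with Gene=4]  = 11; Toxicity = |Marker - Gene|  [with Marker=11, Gene=4]  = 7; Outcome = 3 if Toxicity >= 6 else -1  [with Toxicity=7]  = 3.
Change = -1 − 3 = -4.

-4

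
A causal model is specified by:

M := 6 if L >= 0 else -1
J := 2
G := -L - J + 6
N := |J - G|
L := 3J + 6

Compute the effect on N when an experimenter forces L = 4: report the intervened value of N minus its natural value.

-8

Under do(L=4), the mechanism L := 3J + 6 is discarded; L is fixed at 4.
G = -L - J + 6  [with L=4, J=2]  = 0
N = |J - G|  [with J=2, G=0]  = 2
Without intervention: L = 3J + 6  [with J=2]  = 12; G = -L - J + 6  [with L=12, J=2]  = -8; N = |J - G|  [with J=2, G=-8]  = 10.
Change = 2 − 10 = -8.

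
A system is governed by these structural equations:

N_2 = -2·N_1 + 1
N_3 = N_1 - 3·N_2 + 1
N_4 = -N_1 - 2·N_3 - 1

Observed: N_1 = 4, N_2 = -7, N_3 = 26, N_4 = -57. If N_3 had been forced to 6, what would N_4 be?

The intervention breaks the incoming arrows to N_3: N_3 = N_1 - 3·N_2 + 1 no longer applies, and N_3 = 6.
N_4 = -N_1 - 2·N_3 - 1  [with N_1=4, N_3=6]  = -17

-17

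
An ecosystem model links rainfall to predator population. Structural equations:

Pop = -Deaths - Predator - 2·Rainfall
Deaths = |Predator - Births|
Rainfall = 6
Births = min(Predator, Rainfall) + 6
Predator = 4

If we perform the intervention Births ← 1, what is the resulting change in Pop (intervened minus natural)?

3

do(Births=1) replaces the equation Births = min(Predator, Rainfall) + 6 with the constant Births = 1.
Deaths = |Predator - Births|  [with Predator=4, Births=1]  = 3
Pop = -Deaths - Predator - 2·Rainfall  [with Deaths=3, Predator=4, Rainfall=6]  = -19
Without intervention: Births = min(Predator, Rainfall) + 6  [with Predator=4, Rainfall=6]  = 10; Deaths = |Predator - Births|  [with Predator=4, Births=10]  = 6; Pop = -Deaths - Predator - 2·Rainfall  [with Deaths=6, Predator=4, Rainfall=6]  = -22.
Change = -19 − (-22) = 3.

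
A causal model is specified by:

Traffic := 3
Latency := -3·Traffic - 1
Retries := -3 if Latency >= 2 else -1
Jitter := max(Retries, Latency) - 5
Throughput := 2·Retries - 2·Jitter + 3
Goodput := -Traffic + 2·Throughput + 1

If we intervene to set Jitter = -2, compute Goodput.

8

Under do(Jitter=-2), the mechanism Jitter := max(Retries, Latency) - 5 is discarded; Jitter is fixed at -2.
Latency = -3·Traffic - 1  [with Traffic=3]  = -10
Retries = -3 if Latency >= 2 else -1  [with Latency=-10]  = -1
Throughput = 2·Retries - 2·Jitter + 3  [with Retries=-1, Jitter=-2]  = 5
Goodput = -Traffic + 2·Throughput + 1  [with Traffic=3, Throughput=5]  = 8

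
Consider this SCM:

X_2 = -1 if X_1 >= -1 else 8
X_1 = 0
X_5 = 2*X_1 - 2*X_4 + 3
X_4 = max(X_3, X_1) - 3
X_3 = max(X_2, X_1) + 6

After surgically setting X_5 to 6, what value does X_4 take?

3

The intervention breaks the incoming arrows to X_5: X_5 = 2*X_1 - 2*X_4 + 3 no longer applies, and X_5 = 6.
Since X_4 is not a descendant of the intervened variable, it is unaffected.
X_2 = -1 if X_1 >= -1 else 8  [with X_1=0]  = -1
X_3 = max(X_2, X_1) + 6  [with X_2=-1, X_1=0]  = 6
X_4 = max(X_3, X_1) - 3  [with X_3=6, X_1=0]  = 3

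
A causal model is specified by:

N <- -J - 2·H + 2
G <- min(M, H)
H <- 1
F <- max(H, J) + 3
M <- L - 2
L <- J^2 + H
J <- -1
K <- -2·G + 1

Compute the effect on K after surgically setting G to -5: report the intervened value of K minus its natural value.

10

The intervention breaks the incoming arrows to G: G <- min(M, H) no longer applies, and G = -5.
K = -2·G + 1  [with G=-5]  = 11
Without intervention: L = J^2 + H  [with J=-1, H=1]  = 2; M = L - 2  [with L=2]  = 0; G = min(M, H)  [with M=0, H=1]  = 0; K = -2·G + 1  [with G=0]  = 1.
Change = 11 − 1 = 10.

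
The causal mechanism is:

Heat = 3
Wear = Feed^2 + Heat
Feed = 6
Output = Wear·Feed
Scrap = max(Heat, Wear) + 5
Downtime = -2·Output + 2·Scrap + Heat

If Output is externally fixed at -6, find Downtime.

103

The intervention breaks the incoming arrows to Output: Output = Wear·Feed no longer applies, and Output = -6.
Wear = Feed^2 + Heat  [with Feed=6, Heat=3]  = 39
Scrap = max(Heat, Wear) + 5  [with Heat=3, Wear=39]  = 44
Downtime = -2·Output + 2·Scrap + Heat  [with Output=-6, Scrap=44, Heat=3]  = 103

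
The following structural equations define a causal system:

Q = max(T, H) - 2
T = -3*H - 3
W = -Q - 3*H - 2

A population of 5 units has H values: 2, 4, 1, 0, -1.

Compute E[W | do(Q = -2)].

-3.6

The intervention sets Q=-2 in all 5 units regardless of H. Recomputing W per unit gives -6, -12, -3, 0, 3; average -3.6.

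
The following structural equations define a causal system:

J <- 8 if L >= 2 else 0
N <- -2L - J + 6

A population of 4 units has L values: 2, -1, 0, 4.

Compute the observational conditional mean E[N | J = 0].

7

Conditioning on J=0 selects the 2 unit(s) with L ∈ {-1, 0}. Their N values: 8, 6. Mean = 7.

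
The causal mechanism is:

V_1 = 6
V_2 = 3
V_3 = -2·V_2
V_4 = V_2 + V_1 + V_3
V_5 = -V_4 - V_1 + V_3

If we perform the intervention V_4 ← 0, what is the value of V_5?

Intervening sets V_4 = 0 and removes its equation (V_4 = V_2 + V_1 + V_3).
V_3 = -2·V_2  [with V_2=3]  = -6
V_5 = -V_4 - V_1 + V_3  [with V_4=0, V_1=6, V_3=-6]  = -12

-12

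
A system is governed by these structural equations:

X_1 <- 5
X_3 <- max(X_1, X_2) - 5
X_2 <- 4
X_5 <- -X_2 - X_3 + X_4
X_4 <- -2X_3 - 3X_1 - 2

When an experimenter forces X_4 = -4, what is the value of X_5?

Intervening sets X_4 = -4 and removes its equation (X_4 <- -2X_3 - 3X_1 - 2).
X_3 = max(X_1, X_2) - 5  [with X_1=5, X_2=4]  = 0
X_5 = -X_2 - X_3 + X_4  [with X_2=4, X_3=0, X_4=-4]  = -8

-8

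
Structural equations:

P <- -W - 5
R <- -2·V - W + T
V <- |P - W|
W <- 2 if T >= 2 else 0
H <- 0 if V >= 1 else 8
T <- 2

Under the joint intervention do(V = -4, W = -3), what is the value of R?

The joint intervention fixes V = -4, W = -3, removing each variable's own equation.
R = -2·V - W + T  [with V=-4, W=-3, T=2]  = 13

13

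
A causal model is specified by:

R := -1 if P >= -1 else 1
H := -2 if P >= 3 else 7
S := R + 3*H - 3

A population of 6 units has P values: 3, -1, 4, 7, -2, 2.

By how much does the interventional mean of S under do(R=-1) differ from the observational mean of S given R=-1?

do(R=-1) breaks R's dependence on P. With R=-1 fixed, S across the units is -10, 17, -10, -10, 17, 17, mean 3.5.
Conditioning on R=-1 selects the 5 unit(s) with P ∈ {3, -1, 4, 7, 2}. Their S values: -10, 17, -10, -10, 17. Mean = 0.8.
Difference = 3.5 − 0.8 = 2.7.

2.7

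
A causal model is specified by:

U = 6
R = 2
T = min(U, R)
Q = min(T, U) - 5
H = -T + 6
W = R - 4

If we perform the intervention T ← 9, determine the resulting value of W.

The intervention breaks the incoming arrows to T: T = min(U, R) no longer applies, and T = 9.
No directed path runs from T to W, so W keeps its natural value.
W = R - 4  [with R=2]  = -2

-2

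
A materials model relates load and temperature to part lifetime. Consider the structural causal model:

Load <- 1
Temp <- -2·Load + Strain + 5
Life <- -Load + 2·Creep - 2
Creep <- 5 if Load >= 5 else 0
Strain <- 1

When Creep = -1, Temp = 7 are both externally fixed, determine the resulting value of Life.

-5

The joint intervention fixes Creep = -1, Temp = 7, removing each variable's own equation.
Life = -Load + 2·Creep - 2  [with Load=1, Creep=-1]  = -5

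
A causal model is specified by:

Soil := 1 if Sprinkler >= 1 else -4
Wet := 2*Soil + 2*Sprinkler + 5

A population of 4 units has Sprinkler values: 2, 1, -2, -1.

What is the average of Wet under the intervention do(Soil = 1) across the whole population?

7

Under do(Soil=1), Soil's equation is replaced by Soil=1 for every unit. Per-unit Wet: 11, 9, 3, 5. Mean = 7.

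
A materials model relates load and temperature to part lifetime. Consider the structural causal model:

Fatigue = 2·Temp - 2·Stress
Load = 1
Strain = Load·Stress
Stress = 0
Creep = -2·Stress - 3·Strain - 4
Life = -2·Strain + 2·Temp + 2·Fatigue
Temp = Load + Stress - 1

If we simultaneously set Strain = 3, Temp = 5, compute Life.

Under do(Strain = 3, Temp = 5), each intervened variable's structural equation is replaced by its fixed value.
Fatigue = 2·Temp - 2·Stress  [with Temp=5, Stress=0]  = 10
Life = -2·Strain + 2·Temp + 2·Fatigue  [with Strain=3, Temp=5, Fatigue=10]  = 24

24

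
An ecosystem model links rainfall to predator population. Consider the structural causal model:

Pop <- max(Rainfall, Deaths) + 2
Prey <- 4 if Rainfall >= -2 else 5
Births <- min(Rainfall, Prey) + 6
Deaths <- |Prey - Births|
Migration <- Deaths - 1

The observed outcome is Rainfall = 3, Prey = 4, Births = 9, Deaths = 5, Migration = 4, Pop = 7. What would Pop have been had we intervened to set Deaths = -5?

5

Under do(Deaths=-5), the mechanism Deaths <- |Prey - Births| is discarded; Deaths is fixed at -5.
Pop = max(Rainfall, Deaths) + 2  [with Rainfall=3, Deaths=-5]  = 5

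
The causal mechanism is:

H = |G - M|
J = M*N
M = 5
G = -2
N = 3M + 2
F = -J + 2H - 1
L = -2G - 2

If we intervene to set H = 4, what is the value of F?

The intervention breaks the incoming arrows to H: H = |G - M| no longer applies, and H = 4.
N = 3M + 2  [with M=5]  = 17
J = M*N  [with M=5, N=17]  = 85
F = -J + 2H - 1  [with J=85, H=4]  = -78

-78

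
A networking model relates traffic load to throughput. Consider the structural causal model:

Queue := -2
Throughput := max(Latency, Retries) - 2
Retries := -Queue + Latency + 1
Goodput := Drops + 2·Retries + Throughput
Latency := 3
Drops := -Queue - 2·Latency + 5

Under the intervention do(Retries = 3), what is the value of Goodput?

8

Under do(Retries=3), the mechanism Retries := -Queue + Latency + 1 is discarded; Retries is fixed at 3.
Drops = -Queue - 2·Latency + 5  [with Queue=-2, Latency=3]  = 1
Throughput = max(Latency, Retries) - 2  [with Latency=3, Retries=3]  = 1
Goodput = Drops + 2·Retries + Throughput  [with Drops=1, Retries=3, Throughput=1]  = 8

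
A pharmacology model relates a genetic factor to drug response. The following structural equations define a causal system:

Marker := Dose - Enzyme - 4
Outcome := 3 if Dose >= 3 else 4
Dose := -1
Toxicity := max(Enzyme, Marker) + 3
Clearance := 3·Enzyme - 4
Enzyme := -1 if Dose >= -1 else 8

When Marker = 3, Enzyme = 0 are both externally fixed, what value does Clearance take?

Setting Marker = 3, Enzyme = 0 by intervention discards those variables' equations.
Clearance = 3·Enzyme - 4  [with Enzyme=0]  = -4

-4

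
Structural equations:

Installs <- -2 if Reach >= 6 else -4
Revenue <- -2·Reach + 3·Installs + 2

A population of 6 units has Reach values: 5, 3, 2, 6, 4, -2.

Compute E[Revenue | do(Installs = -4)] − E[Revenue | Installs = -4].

Under do(Installs=-4), Installs's equation is replaced by Installs=-4 for every unit. Per-unit Revenue: -20, -16, -14, -22, -18, -6. Mean = -16.
Conditioning on Installs=-4 selects the 5 unit(s) with Reach ∈ {5, 3, 2, 4, -2}. Their Revenue values: -20, -16, -14, -18, -6. Mean = -14.8.
Difference = -16 − (-14.8) = -1.2.

-1.2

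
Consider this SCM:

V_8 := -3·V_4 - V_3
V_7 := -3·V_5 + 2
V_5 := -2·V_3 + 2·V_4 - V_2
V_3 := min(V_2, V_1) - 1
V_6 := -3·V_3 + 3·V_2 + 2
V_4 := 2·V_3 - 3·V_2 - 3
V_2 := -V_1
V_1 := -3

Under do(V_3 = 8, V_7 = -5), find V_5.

Setting V_3 = 8, V_7 = -5 by intervention discards those variables' equations.
V_2 = -V_1  [with V_1=-3]  = 3
V_4 = 2·V_3 - 3·V_2 - 3  [with V_3=8, V_2=3]  = 4
V_5 = -2·V_3 + 2·V_4 - V_2  [with V_3=8, V_4=4, V_2=3]  = -11

-11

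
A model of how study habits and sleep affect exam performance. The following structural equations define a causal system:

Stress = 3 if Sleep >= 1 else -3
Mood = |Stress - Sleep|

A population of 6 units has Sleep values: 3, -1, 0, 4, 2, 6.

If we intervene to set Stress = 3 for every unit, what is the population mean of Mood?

2

do(Stress=3) breaks Stress's dependence on Sleep. With Stress=3 fixed, Mood across the units is 0, 4, 3, 1, 1, 3, mean 2.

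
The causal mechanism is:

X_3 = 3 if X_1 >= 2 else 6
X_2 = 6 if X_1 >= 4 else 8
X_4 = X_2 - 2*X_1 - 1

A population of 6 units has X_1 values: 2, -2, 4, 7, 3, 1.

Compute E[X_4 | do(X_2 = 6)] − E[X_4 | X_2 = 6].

The intervention sets X_2=6 in all 6 units regardless of X_1. Recomputing X_4 per unit gives 1, 9, -3, -9, -1, 3; average 0.
Observing X_2=6 restricts to units where X_2's equation naturally yields 6: X_1 ∈ {4, 7}. In that subpopulation X_4 = -3, -9, mean -6.
Difference = 0 − (-6) = 6.

6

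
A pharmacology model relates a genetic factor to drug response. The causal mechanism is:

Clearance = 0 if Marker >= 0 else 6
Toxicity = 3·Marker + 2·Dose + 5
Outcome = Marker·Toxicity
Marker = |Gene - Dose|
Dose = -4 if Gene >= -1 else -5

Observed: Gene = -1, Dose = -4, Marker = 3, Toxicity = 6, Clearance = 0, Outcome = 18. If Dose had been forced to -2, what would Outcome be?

4

Under do(Dose=-2), the mechanism Dose = -4 if Gene >= -1 else -5 is discarded; Dose is fixed at -2.
Marker = |Gene - Dose|  [with Gene=-1, Dose=-2]  = 1
Toxicity = 3·Marker + 2·Dose + 5  [with Marker=1, Dose=-2]  = 4
Outcome = Marker·Toxicity  [with Marker=1, Toxicity=4]  = 4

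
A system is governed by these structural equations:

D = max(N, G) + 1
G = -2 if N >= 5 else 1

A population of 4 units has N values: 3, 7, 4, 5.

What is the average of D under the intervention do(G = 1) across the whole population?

5.75

do(G=1) breaks G's dependence on N. With G=1 fixed, D across the units is 4, 8, 5, 6, mean 5.75.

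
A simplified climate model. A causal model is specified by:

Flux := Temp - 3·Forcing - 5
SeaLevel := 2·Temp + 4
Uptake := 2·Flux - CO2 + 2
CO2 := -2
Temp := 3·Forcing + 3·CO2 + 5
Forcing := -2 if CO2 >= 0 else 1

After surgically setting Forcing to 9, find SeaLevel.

Under do(Forcing=9), the mechanism Forcing := -2 if CO2 >= 0 else 1 is discarded; Forcing is fixed at 9.
Temp = 3·Forcing + 3·CO2 + 5  [with Forcing=9, CO2=-2]  = 26
SeaLevel = 2·Temp + 4  [with Temp=26]  = 56

56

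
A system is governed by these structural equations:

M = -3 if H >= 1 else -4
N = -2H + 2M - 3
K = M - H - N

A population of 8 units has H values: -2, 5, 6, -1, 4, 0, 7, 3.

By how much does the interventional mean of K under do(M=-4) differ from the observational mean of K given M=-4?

Every unit gets M=-4 under the intervention. K values become 5, 12, 13, 6, 11, 7, 14, 10; E[K|do(M=-4)] = 9.75.
E[K|M=-4] averages over only the 3 units with M=-4 (H = -2, -1, 0): K = 5, 6, 7, mean 6.
Difference = 9.75 − 6 = 3.75.

3.75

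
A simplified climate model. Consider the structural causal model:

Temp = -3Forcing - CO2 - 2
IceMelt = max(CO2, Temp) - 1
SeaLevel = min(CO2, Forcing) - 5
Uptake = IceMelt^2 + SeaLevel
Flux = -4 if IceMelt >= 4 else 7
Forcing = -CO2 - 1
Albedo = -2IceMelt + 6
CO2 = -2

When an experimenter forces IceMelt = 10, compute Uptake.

93

do(IceMelt=10) replaces the equation IceMelt = max(CO2, Temp) - 1 with the constant IceMelt = 10.
Forcing = -CO2 - 1  [with CO2=-2]  = 1
SeaLevel = min(CO2, Forcing) - 5  [with CO2=-2, Forcing=1]  = -7
Uptake = IceMelt^2 + SeaLevel  [with IceMelt=10, SeaLevel=-7]  = 93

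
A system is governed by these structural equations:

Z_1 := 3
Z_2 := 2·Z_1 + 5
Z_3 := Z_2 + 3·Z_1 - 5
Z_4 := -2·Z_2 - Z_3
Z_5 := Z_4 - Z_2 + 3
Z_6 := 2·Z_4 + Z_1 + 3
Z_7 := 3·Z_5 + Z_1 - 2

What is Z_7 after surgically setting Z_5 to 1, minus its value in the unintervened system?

Under do(Z_5=1), the mechanism Z_5 := Z_4 - Z_2 + 3 is discarded; Z_5 is fixed at 1.
Z_7 = 3·Z_5 + Z_1 - 2  [with Z_5=1, Z_1=3]  = 4
Without intervention: Z_2 = 2·Z_1 + 5  [with Z_1=3]  = 11; Z_3 = Z_2 + 3·Z_1 - 5  [with Z_2=11, Z_1=3]  = 15; Z_4 = -2·Z_2 - Z_3  [with Z_2=11, Z_3=15]  = -37; Z_5 = Z_4 - Z_2 + 3  [with Z_4=-37, Z_2=11]  = -45; Z_7 = 3·Z_5 + Z_1 - 2  [with Z_5=-45, Z_1=3]  = -134.
Change = 4 − (-134) = 138.

138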